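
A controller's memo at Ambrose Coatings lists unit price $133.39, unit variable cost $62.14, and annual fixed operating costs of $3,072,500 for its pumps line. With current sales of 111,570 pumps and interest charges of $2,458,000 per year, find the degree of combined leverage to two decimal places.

Contribution at this volume is 111,570 × $71.25 = $7,949,362.50.
EBIT = $7,949,362.50 − $3,072,500 = $4,876,862.50. Interest = $2,458,000.00, so EBIT − I = $2,418,862.50.
Degree of total leverage = total CM / (EBIT − interest) = $7,949,362.50 / $2,418,862.50 = 3.2864.

3.29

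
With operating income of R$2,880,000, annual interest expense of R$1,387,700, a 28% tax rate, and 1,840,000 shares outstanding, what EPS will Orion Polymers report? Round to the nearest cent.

R$0.58

Pre-tax income = R$2,880,000 − R$1,387,700.00 = R$1,492,300.00.
After tax at 28%: net income = R$1,492,300.00 × 0.72 = R$1,074,456.00.
EPS = R$1,074,456.00 ÷ 1,840,000 = R$0.58.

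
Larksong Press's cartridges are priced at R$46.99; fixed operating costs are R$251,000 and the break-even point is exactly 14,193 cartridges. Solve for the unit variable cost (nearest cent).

R$29.31

At break-even, FC = Q × (P − VC), so P − VC = R$251,000 ÷ 14,193 = R$17.6848.
Variable cost per unit = R$46.99 − R$17.6848 = R$29.31.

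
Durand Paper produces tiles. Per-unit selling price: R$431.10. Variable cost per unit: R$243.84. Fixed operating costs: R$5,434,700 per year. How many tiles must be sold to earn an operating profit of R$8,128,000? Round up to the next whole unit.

Contribution margin per unit = R$431.10 − R$243.84 = R$187.26.
Need Q such that Q × R$187.26 − R$5,434,700 = R$8,128,000, i.e. Q = R$13,562,700 / R$187.26 = 72,427.11 → 72,428.

72,428 tiles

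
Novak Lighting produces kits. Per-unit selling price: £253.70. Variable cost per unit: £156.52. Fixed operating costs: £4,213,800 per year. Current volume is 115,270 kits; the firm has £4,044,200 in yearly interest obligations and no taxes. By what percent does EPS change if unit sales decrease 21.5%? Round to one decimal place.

Contribution at this volume is 115,270 × £97.18 = £11,201,938.60.
Operating income = contribution − fixed costs = £11,201,938.60 − £4,213,800 = £6,988,138.60.
Interest = £4,044,200.00, so EBIT − I = £2,943,938.60.
DCL = total CM / (EBIT − I) = £11,201,938.60 / £2,943,938.60 = 3.8051.
EPS therefore changes by 3.8051 × (-21.5%) = -81.8%.

-81.8%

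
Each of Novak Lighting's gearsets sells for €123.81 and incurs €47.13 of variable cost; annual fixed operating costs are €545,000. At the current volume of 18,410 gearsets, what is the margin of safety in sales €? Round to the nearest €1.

Each unit contributes €123.81 − €47.13 = €76.68. Break-even units = €545,000 ÷ €76.68 = 7,107.46; break-even revenue = 7,107.46 × €123.81 = €879,974.57.
Actual sales revenue = 18,410 × €123.81 = €2,279,342.10.
Margin of safety = €2,279,342.10 − €879,974.57 = €1,399,368.

€1,399,368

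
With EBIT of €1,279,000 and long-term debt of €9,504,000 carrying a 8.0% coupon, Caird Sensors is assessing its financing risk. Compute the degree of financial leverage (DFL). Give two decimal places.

2.47

Annual interest charges come to €760,320.00.
DFL = EBIT ÷ (EBIT − I) = €1,279,000 ÷ (€1,279,000 − €760,320.00) = €1,279,000 ÷ €518,680.00 = 2.4659.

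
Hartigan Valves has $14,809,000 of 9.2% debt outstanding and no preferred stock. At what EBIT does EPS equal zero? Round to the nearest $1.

Annual interest = 9.2% × $14,809,000 = $1,362,428.00.
Without preferred stock the financial break-even is simply EBIT = interest = $1,362,428.00.

$1,362,428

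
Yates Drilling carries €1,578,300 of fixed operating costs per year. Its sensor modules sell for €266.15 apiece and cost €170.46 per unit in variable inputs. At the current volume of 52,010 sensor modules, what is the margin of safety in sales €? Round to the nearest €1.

€9,452,614

Contribution margin per unit = €266.15 − €170.46 = €95.69. Break-even units = €1,578,300 ÷ €95.69 = 16,493.89; break-even revenue = 16,493.89 × €266.15 = €4,389,847.89.
Current sales = 52,010 × €266.15 = €13,842,461.50.
Margin of safety = €13,842,461.50 − €4,389,847.89 = €9,452,614.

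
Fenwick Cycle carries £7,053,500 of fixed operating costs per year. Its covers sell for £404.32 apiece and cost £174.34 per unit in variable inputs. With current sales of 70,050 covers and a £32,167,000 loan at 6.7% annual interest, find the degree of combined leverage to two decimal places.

Contribution at this volume is 70,050 × £229.98 = £16,110,099.00.
Subtracting fixed costs: EBIT = £16,110,099.00 − £7,053,500 = £9,056,599.00. Interest = £2,155,189.00.
DOL = £16,110,099.00 ÷ £9,056,599.00 = 1.7788; DFL = £9,056,599.00 ÷ £6,901,410.00 = 1.3123.
DCL = DOL × DFL = 1.7788 × 1.3123 = 2.3343.

2.33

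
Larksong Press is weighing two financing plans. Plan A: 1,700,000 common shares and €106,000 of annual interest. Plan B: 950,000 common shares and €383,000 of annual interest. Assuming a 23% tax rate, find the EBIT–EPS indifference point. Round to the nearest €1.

Set EPS_A = EPS_B: (EBIT − €106,000)(1 − 0.23) ÷ 1,700,000 = (EBIT − €383,000)(1 − 0.23) ÷ 950,000.
Cancelling (1 − t) and cross-multiplying: 950,000·(EBIT − 106,000) = 1,700,000·(EBIT − 383,000).
Solving, EBIT = (383,000·1,700,000 − 106,000·950,000) / (1,700,000 − 950,000) = 550,400,000,000 / 750,000 = 733,866.67.

€733,867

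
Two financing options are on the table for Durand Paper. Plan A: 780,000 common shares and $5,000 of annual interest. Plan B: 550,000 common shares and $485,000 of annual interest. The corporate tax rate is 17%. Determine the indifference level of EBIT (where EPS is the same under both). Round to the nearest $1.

At indifference, (EBIT − 5,000)(1 − t)/780,000 = (EBIT − 485,000)(1 − t)/550,000.
Cancelling (1 − t) and cross-multiplying: 550,000·(EBIT − 5,000) = 780,000·(EBIT − 485,000).
Solving, EBIT = (485,000·780,000 − 5,000·550,000) / (780,000 − 550,000) = 375,550,000,000 / 230,000 = 1,632,826.09.

$1,632,826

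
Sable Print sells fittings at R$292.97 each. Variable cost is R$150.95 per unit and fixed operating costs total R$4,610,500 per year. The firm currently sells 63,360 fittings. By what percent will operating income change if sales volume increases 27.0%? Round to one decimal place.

+55.4%

Contribution at this volume is 63,360 × R$142.02 = R$8,998,387.20.
EBIT = R$8,998,387.20 − R$4,610,500 = R$4,387,887.20.
So DOL = total CM / EBIT = R$8,998,387.20 / R$4,387,887.20 = 2.0507.
%ΔEBIT = DOL × %ΔSales = 2.0507 × +27.0% = +55.4%.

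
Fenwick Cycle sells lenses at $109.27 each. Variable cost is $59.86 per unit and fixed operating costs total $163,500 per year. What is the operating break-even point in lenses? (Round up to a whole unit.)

Unit CM = price − variable cost = $109.27 − $59.86 = $49.41.
Break-even volume = fixed costs ÷ CM per unit = $163,500 ÷ $49.41 = 3,309.05, so 3,310 lenses.

3,310 lenses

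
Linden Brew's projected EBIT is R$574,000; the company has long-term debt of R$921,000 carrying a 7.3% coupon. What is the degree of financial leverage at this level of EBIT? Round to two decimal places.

1.13

Annual interest charges come to R$67,233.00.
Degree of financial leverage = EBIT / (EBIT − interest) = R$574,000 / R$506,767.00 = 1.1327.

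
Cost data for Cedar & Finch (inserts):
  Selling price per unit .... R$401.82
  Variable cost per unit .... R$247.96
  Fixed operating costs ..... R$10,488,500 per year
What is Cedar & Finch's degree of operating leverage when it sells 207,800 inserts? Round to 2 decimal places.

Contribution at this volume is 207,800 × R$153.86 = R$31,972,108.00.
Subtracting fixed costs: EBIT = R$31,972,108.00 − R$10,488,500 = R$21,483,608.00.
DOL = contribution ÷ EBIT = R$31,972,108.00 ÷ R$21,483,608.00 = 1.4882.

1.49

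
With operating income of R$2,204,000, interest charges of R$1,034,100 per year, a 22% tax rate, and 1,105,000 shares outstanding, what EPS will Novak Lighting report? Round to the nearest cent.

R$0.83

Interest = R$1,034,100.00, so EBT = R$2,204,000 − R$1,034,100.00 = R$1,169,900.00.
After tax at 22%: net income = R$1,169,900.00 × 0.78 = R$912,522.00.
Per share: R$912,522.00 / 1,105,000 shares = R$0.83.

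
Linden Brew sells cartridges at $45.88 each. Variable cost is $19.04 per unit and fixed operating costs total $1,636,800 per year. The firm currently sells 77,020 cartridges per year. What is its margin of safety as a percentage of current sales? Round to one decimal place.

20.8%

Contribution margin per unit = $45.88 − $19.04 = $26.84. Break-even units = $1,636,800 ÷ $26.84 = 60,983.61; break-even revenue = 60,983.61 × $45.88 = $2,797,927.87.
Current sales = 77,020 × $45.88 = $3,533,677.60.
Margin of safety = ($3,533,677.60 − $2,797,927.87) ÷ $3,533,677.60 = 20.8%.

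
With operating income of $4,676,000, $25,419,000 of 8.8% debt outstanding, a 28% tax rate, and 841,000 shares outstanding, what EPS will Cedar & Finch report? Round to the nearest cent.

Interest = $2,236,872.00, so EBT = $4,676,000 − $2,236,872.00 = $2,439,128.00.
Net income = $2,439,128.00 × (1 − 0.28) = $1,756,172.16.
Per share: $1,756,172.16 / 841,000 shares = $2.09.

$2.09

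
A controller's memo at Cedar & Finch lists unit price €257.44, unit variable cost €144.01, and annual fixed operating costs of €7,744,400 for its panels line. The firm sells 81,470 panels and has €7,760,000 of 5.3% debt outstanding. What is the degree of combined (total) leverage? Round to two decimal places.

8.51

At 81,470 units, contribution = 81,470 × €113.43 = €9,241,142.10.
EBIT = €9,241,142.10 − €7,744,400 = €1,496,742.10. Interest = €411,280.00.
DOL = €9,241,142.10 ÷ €1,496,742.10 = 6.1742; DFL = €1,496,742.10 ÷ €1,085,462.10 = 1.3789.
Combined leverage = 6.1742 × 1.3789 = 8.5136.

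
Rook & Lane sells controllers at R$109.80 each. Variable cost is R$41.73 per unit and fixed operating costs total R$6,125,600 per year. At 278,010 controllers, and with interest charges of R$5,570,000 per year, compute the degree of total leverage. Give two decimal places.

2.62

At 278,010 units, contribution = 278,010 × R$68.07 = R$18,924,140.70.
EBIT = R$18,924,140.70 − R$6,125,600 = R$12,798,540.70. Interest = R$5,570,000.00, so EBIT − I = R$7,228,540.70.
Degree of total leverage = total CM / (EBIT − interest) = R$18,924,140.70 / R$7,228,540.70 = 2.6180.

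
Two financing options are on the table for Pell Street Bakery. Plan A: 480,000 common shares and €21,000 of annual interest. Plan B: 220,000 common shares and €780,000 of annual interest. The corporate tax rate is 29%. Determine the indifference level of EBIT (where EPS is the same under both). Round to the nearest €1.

€1,422,231

At indifference, (EBIT − 21,000)(1 − t)/480,000 = (EBIT − 780,000)(1 − t)/220,000.
The (1 − t) factor cancels: (EBIT − 21,000) × 220,000 = (EBIT − 780,000) × 480,000.
EBIT × (480,000 − 220,000) = 780,000 × 480,000 − 21,000 × 220,000 = 369,780,000,000, so EBIT = 369,780,000,000 ÷ 260,000 = 1,422,230.77.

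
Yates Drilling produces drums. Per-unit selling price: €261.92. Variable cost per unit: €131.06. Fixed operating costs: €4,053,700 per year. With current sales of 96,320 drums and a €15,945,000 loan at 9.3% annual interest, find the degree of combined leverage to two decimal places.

1.78

Contribution at this volume is 96,320 × €130.86 = €12,604,435.20.
EBIT = €12,604,435.20 − €4,053,700 = €8,550,735.20. Interest = €1,482,885.00.
DOL = €12,604,435.20 ÷ €8,550,735.20 = 1.4741; DFL = €8,550,735.20 ÷ €7,067,850.20 = 1.2098.
DCL = DOL × DFL = 1.4741 × 1.2098 = 1.7834.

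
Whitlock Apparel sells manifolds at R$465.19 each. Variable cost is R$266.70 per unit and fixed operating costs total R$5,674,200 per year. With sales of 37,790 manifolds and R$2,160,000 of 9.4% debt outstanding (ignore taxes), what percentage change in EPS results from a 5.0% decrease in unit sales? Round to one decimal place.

-23.1%

Total contribution margin = 37,790 × R$198.49 = R$7,500,937.10.
Subtracting fixed costs: EBIT = R$7,500,937.10 − R$5,674,200 = R$1,826,737.10.
After interest of R$203,040.00, pre-tax earnings = R$1,623,697.10.
Degree of combined leverage = contribution ÷ (EBIT − I) = R$7,500,937.10 ÷ R$1,623,697.10 = 4.6197.
%ΔEPS = DCL × %ΔSales = 4.6197 × -5.0% = -23.1%.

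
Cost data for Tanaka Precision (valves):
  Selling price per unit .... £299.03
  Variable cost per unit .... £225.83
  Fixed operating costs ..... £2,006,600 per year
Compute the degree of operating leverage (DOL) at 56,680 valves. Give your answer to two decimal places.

At 56,680 units, contribution = 56,680 × £73.20 = £4,148,976.00.
EBIT = £4,148,976.00 − £2,006,600 = £2,142,376.00.
So DOL = total CM / EBIT = £4,148,976.00 / £2,142,376.00 = 1.9366.

1.94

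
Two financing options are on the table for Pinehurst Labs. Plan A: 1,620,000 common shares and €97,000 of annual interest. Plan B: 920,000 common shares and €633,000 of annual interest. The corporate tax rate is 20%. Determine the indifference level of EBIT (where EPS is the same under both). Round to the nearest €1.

Set EPS_A = EPS_B: (EBIT − €97,000)(1 − 0.20) ÷ 1,620,000 = (EBIT − €633,000)(1 − 0.20) ÷ 920,000.
Cancelling (1 − t) and cross-multiplying: 920,000·(EBIT − 97,000) = 1,620,000·(EBIT − 633,000).
Solving, EBIT = (633,000·1,620,000 − 97,000·920,000) / (1,620,000 − 920,000) = 936,220,000,000 / 700,000 = 1,337,457.14.

€1,337,457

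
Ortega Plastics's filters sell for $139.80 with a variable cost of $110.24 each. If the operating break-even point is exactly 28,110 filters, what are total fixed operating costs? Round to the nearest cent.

$830,931.60

Unit CM = price − variable cost = $139.80 − $110.24 = $29.56.
Fixed costs = break-even units × CM = 28,110 × $29.56 = $830,931.60.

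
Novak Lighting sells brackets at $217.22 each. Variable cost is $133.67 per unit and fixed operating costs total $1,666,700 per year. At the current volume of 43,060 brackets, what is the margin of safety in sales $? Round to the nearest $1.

Contribution margin per unit = $217.22 − $133.67 = $83.55. Break-even units = $1,666,700 ÷ $83.55 = 19,948.53; break-even revenue = 19,948.53 × $217.22 = $4,333,220.51.
Actual sales revenue = 43,060 × $217.22 = $9,353,493.20.
Margin of safety = $9,353,493.20 − $4,333,220.51 = $5,020,273.

$5,020,273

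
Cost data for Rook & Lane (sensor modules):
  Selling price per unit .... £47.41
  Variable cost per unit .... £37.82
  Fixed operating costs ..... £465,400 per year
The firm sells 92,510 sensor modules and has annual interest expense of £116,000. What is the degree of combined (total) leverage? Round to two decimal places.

Total contribution margin = 92,510 × £9.59 = £887,170.90.
Subtracting fixed costs: EBIT = £887,170.90 − £465,400 = £421,770.90. Interest = £116,000.00, so EBIT − I = £305,770.90.
DCL = contribution ÷ (EBIT − I) = £887,170.90 ÷ £305,770.90 = 2.9014.

2.90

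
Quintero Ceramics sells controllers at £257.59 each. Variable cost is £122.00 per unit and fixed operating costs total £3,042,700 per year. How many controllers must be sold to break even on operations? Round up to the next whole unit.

22,441 controllers

Unit CM = price − variable cost = £257.59 − £122.00 = £135.59.
Units to break even: £3,042,700 ÷ £135.59 = 22,440.45, rounded up to 22,441.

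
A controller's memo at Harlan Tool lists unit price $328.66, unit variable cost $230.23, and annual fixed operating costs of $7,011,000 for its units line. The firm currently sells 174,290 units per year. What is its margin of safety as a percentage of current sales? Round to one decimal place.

59.1%

Each unit contributes $328.66 − $230.23 = $98.43. Break-even units = $7,011,000 ÷ $98.43 = 71,228.28; break-even revenue = 71,228.28 × $328.66 = $23,409,887.84.
Current sales = 174,290 × $328.66 = $57,282,151.40.
Margin of safety = ($57,282,151.40 − $23,409,887.84) ÷ $57,282,151.40 = 59.1%.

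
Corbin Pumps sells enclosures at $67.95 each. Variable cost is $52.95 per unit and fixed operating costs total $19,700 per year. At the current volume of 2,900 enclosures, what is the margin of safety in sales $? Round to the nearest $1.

Contribution margin per unit = $67.95 − $52.95 = $15.00. Break-even units = $19,700 ÷ $15.00 = 1,313.33; break-even revenue = 1,313.33 × $67.95 = $89,241.00.
Actual sales revenue = 2,900 × $67.95 = $197,055.00.
Margin of safety = $197,055.00 − $89,241.00 = $107,814.

$107,814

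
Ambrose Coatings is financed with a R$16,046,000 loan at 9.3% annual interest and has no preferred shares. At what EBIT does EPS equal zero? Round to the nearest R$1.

Annual interest = 9.3% × R$16,046,000 = R$1,492,278.00.
Without preferred stock the financial break-even is simply EBIT = interest = R$1,492,278.00.

R$1,492,278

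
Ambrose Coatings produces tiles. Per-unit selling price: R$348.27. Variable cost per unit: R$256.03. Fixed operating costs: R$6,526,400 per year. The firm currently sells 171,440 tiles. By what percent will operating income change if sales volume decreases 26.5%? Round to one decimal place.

-45.1%

Contribution at this volume is 171,440 × R$92.24 = R$15,813,625.60.
EBIT = R$15,813,625.60 − R$6,526,400 = R$9,287,225.60.
So DOL = total CM / EBIT = R$15,813,625.60 / R$9,287,225.60 = 1.7027.
%ΔEBIT = DOL × %ΔSales = 1.7027 × -26.5% = -45.1%.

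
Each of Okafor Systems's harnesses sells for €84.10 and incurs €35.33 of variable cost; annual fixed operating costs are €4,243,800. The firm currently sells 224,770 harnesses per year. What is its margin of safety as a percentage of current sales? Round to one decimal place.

Unit CM = price − variable cost = €84.10 − €35.33 = €48.77. Break-even units = €4,243,800 ÷ €48.77 = 87,016.61; break-even revenue = 87,016.61 × €84.10 = €7,318,096.78.
Actual sales revenue = 224,770 × €84.10 = €18,903,157.00.
Margin of safety = (€18,903,157.00 − €7,318,096.78) ÷ €18,903,157.00 = 61.3%.

61.3%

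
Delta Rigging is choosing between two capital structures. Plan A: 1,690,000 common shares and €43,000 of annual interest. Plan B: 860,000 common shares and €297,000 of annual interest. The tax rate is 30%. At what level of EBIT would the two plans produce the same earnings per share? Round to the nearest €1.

At indifference, (EBIT − 43,000)(1 − t)/1,690,000 = (EBIT − 297,000)(1 − t)/860,000.
The (1 − t) factor cancels: (EBIT − 43,000) × 860,000 = (EBIT − 297,000) × 1,690,000.
Solving, EBIT = (297,000·1,690,000 − 43,000·860,000) / (1,690,000 − 860,000) = 464,950,000,000 / 830,000 = 560,180.72.

€560,181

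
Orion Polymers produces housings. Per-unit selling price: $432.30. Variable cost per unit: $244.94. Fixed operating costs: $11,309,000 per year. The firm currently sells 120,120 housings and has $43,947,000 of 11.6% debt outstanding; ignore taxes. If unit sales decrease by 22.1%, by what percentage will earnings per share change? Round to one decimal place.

-81.6%

Contribution at this volume is 120,120 × $187.36 = $22,505,683.20.
EBIT = $22,505,683.20 − $11,309,000 = $11,196,683.20.
After interest of $5,097,852.00, pre-tax earnings = $6,098,831.20.
DCL = total CM / (EBIT − I) = $22,505,683.20 / $6,098,831.20 = 3.6902.
%ΔEPS = DCL × %ΔSales = 3.6902 × -22.1% = -81.6%.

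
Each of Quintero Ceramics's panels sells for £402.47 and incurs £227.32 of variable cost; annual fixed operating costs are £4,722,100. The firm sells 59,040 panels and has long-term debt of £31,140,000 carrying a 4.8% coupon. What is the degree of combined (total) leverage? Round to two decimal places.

2.51

Contribution at this volume is 59,040 × £175.15 = £10,340,856.00.
Operating income = contribution − fixed costs = £10,340,856.00 − £4,722,100 = £5,618,756.00. Interest = £1,494,720.00.
DOL = £10,340,856.00 ÷ £5,618,756.00 = 1.8404; DFL = £5,618,756.00 ÷ £4,124,036.00 = 1.3624.
DCL = DOL × DFL = 1.8404 × 1.3624 = 2.5074.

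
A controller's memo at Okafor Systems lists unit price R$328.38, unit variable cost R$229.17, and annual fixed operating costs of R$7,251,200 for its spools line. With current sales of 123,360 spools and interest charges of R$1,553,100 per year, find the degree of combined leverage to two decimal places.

Total contribution margin = 123,360 × R$99.21 = R$12,238,545.60.
EBIT = R$12,238,545.60 − R$7,251,200 = R$4,987,345.60. Interest = R$1,553,100.00.
DOL = R$12,238,545.60 ÷ R$4,987,345.60 = 2.4539; DFL = R$4,987,345.60 ÷ R$3,434,245.60 = 1.4522.
Combined leverage = 2.4539 × 1.4522 = 3.5636.

3.56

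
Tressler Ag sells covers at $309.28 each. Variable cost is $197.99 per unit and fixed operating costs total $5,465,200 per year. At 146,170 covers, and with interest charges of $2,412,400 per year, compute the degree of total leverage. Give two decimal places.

Total contribution margin = 146,170 × $111.29 = $16,267,259.30.
Operating income = contribution − fixed costs = $16,267,259.30 − $5,465,200 = $10,802,059.30. Interest = $2,412,400.00.
DOL = $16,267,259.30 ÷ $10,802,059.30 = 1.5059; DFL = $10,802,059.30 ÷ $8,389,659.30 = 1.2875.
DCL = DOL × DFL = 1.5059 × 1.2875 = 1.9388.

1.94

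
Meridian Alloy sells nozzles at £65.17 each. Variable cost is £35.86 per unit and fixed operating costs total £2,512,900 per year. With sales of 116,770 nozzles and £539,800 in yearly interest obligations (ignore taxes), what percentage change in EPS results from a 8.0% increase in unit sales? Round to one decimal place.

Contribution at this volume is 116,770 × £29.31 = £3,422,528.70.
Subtracting fixed costs: EBIT = £3,422,528.70 − £2,512,900 = £909,628.70.
Interest = £539,800.00, so EBIT − I = £369,828.70.
DCL = total CM / (EBIT − I) = £3,422,528.70 / £369,828.70 = 9.2544.
EPS therefore changes by 9.2544 × (+8.0%) = +74.0%.

+74.0%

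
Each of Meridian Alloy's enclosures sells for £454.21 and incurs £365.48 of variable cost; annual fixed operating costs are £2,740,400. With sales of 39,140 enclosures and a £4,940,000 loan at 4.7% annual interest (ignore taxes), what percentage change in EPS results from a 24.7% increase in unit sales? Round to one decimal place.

Contribution at this volume is 39,140 × £88.73 = £3,472,892.20.
Subtracting fixed costs: EBIT = £3,472,892.20 − £2,740,400 = £732,492.20.
Interest = £232,180.00, so EBIT − I = £500,312.20.
Degree of combined leverage = contribution ÷ (EBIT − I) = £3,472,892.20 ÷ £500,312.20 = 6.9415.
EPS therefore changes by 6.9415 × (+24.7%) = +171.5%.

+171.5%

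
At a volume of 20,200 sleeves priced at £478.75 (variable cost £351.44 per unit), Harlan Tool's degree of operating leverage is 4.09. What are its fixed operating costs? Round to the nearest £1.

Contribution at this volume is 20,200 × £127.31 = £2,571,662.00.
DOL = contribution / EBIT, so EBIT = £2,571,662.00 / 4.09 = £628,768.22.
Fixed costs = CM − EBIT = £2,571,662.00 − £628,768.22 = £1,942,894.

£1,942,894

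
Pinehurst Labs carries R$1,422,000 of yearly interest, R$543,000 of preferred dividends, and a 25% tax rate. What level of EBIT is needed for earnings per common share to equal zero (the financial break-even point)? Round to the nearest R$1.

Preferred dividends are paid after tax, so their pre-tax equivalent is R$543,000 ÷ (1 − 0.25) = R$724,000.00.
Financial break-even EBIT = interest + D_p ÷ (1 − t) = R$1,422,000 + R$724,000.00 = R$2,146,000.00.

R$2,146,000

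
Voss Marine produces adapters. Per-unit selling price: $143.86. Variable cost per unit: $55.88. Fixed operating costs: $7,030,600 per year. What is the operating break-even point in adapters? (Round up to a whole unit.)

Each unit contributes $143.86 − $55.88 = $87.98.
Break-even volume = fixed costs ÷ CM per unit = $7,030,600 ÷ $87.98 = 79,911.34, so 79,912 adapters.

79,912 adapters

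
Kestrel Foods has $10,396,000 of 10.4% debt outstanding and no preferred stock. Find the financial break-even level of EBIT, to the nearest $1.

Annual interest = 10.4% × $10,396,000 = $1,081,184.00.
Without preferred stock the financial break-even is simply EBIT = interest = $1,081,184.00.

$1,081,184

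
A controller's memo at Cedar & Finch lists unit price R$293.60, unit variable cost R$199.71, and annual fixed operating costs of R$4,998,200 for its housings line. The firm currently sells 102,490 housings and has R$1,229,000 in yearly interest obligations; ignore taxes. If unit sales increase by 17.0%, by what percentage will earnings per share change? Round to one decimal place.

+48.2%

Contribution at this volume is 102,490 × R$93.89 = R$9,622,786.10.
EBIT = R$9,622,786.10 − R$4,998,200 = R$4,624,586.10.
Interest = R$1,229,000.00, so EBIT − I = R$3,395,586.10.
DCL = total CM / (EBIT − I) = R$9,622,786.10 / R$3,395,586.10 = 2.8339.
%ΔEPS = DCL × %ΔSales = 2.8339 × +17.0% = +48.2%.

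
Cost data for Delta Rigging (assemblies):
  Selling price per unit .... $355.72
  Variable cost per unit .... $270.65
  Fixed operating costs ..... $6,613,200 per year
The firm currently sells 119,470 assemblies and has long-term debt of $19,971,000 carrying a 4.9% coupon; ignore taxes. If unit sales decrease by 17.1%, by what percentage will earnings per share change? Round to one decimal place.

-67.6%

At 119,470 units, contribution = 119,470 × $85.07 = $10,163,312.90.
EBIT = $10,163,312.90 − $6,613,200 = $3,550,112.90.
Interest = $978,579.00, so EBIT − I = $2,571,533.90.
Degree of combined leverage = contribution ÷ (EBIT − I) = $10,163,312.90 ÷ $2,571,533.90 = 3.9522.
EPS therefore changes by 3.9522 × (-17.1%) = -67.6%.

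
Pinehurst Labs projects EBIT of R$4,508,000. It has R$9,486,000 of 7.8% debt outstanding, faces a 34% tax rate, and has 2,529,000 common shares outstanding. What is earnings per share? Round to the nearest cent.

Interest = R$739,908.00, so EBT = R$4,508,000 − R$739,908.00 = R$3,768,092.00.
Net income = R$3,768,092.00 × (1 − 0.34) = R$2,486,940.72.
EPS = R$2,486,940.72 ÷ 2,529,000 = R$0.98.

R$0.98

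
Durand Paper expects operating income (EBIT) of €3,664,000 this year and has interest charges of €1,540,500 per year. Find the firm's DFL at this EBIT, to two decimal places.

1.73

Interest = €1,540,500.00.
DFL = EBIT ÷ (EBIT − I) = €3,664,000 ÷ (€3,664,000 − €1,540,500.00) = €3,664,000 ÷ €2,123,500.00 = 1.7255.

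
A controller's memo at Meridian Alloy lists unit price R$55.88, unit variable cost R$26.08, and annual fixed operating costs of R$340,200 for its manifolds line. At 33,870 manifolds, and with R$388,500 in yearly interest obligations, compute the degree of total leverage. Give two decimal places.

3.60

Contribution at this volume is 33,870 × R$29.80 = R$1,009,326.00.
Operating income = contribution − fixed costs = R$1,009,326.00 − R$340,200 = R$669,126.00. Interest = R$388,500.00, so EBIT − I = R$280,626.00.
DCL = contribution ÷ (EBIT − I) = R$1,009,326.00 ÷ R$280,626.00 = 3.5967.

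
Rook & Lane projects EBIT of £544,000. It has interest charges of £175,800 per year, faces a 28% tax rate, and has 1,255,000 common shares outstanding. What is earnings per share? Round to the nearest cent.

Interest = £175,800.00, so EBT = £544,000 − £175,800.00 = £368,200.00.
After tax at 28%: net income = £368,200.00 × 0.72 = £265,104.00.
EPS = £265,104.00 ÷ 1,255,000 = £0.21.

£0.21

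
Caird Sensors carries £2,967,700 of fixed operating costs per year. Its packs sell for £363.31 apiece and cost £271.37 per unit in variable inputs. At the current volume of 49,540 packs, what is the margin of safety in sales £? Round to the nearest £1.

£6,271,217

Each unit contributes £363.31 − £271.37 = £91.94. Break-even units = £2,967,700 ÷ £91.94 = 32,278.66; break-even revenue = 32,278.66 × £363.31 = £11,727,159.96.
Current sales = 49,540 × £363.31 = £17,998,377.40.
Margin of safety = £17,998,377.40 − £11,727,159.96 = £6,271,217.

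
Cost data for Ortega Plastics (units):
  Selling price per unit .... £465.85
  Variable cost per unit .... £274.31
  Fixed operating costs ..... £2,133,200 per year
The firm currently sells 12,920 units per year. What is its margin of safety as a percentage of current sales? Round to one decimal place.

13.8%

Each unit contributes £465.85 − £274.31 = £191.54. Break-even units = £2,133,200 ÷ £191.54 = 11,137.10; break-even revenue = 11,137.10 × £465.85 = £5,188,217.71.
Actual sales revenue = 12,920 × £465.85 = £6,018,782.00.
Margin of safety = (£6,018,782.00 − £5,188,217.71) ÷ £6,018,782.00 = 13.8%.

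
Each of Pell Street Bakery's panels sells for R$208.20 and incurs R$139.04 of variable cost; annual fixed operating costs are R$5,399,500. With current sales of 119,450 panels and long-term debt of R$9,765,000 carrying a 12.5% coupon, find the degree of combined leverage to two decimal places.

5.03

Contribution at this volume is 119,450 × R$69.16 = R$8,261,162.00.
EBIT = R$8,261,162.00 − R$5,399,500 = R$2,861,662.00. Interest = R$1,220,625.00, so EBIT − I = R$1,641,037.00.
Degree of total leverage = total CM / (EBIT − interest) = R$8,261,162.00 / R$1,641,037.00 = 5.0341.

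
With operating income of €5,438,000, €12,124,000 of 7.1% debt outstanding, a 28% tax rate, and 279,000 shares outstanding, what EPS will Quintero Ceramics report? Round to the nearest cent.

Interest = €860,804.00, so EBT = €5,438,000 − €860,804.00 = €4,577,196.00.
Net income = €4,577,196.00 × (1 − 0.28) = €3,295,581.12.
Per share: €3,295,581.12 / 279,000 shares = €11.81.

€11.81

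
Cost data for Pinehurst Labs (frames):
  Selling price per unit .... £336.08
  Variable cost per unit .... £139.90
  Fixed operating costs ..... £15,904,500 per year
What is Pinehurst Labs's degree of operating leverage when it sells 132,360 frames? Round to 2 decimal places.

2.58

Contribution at this volume is 132,360 × £196.18 = £25,966,384.80.
EBIT = £25,966,384.80 − £15,904,500 = £10,061,884.80.
DOL = contribution ÷ EBIT = £25,966,384.80 ÷ £10,061,884.80 = 2.5807.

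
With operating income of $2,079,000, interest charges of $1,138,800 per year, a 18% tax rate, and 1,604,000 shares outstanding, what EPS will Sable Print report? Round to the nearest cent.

$0.48

Interest = $1,138,800.00, so EBT = $2,079,000 − $1,138,800.00 = $940,200.00.
After tax at 18%: net income = $940,200.00 × 0.82 = $770,964.00.
Per share: $770,964.00 / 1,604,000 shares = $0.48.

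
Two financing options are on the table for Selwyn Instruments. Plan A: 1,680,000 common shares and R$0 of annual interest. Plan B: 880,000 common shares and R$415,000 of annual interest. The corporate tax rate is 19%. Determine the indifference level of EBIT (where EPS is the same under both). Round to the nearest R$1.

R$871,500

At indifference, (EBIT − 0)(1 − t)/1,680,000 = (EBIT − 415,000)(1 − t)/880,000.
The (1 − t) factor cancels: (EBIT − 0) × 880,000 = (EBIT − 415,000) × 1,680,000.
Solving, EBIT = (415,000·1,680,000 − 0·880,000) / (1,680,000 − 880,000) = 697,200,000,000 / 800,000 = 871,500.00.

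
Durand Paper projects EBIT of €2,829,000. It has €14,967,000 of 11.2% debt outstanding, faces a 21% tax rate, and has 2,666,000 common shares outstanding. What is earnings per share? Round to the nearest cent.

Interest = €1,676,304.00, so EBT = €2,829,000 − €1,676,304.00 = €1,152,696.00.
Net income = €1,152,696.00 × (1 − 0.21) = €910,629.84.
Per share: €910,629.84 / 2,666,000 shares = €0.34.

€0.34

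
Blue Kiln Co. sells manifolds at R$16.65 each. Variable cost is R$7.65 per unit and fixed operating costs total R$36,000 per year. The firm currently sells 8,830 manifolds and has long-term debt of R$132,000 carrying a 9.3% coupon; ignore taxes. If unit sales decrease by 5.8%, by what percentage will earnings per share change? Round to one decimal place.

-14.8%

Total contribution margin = 8,830 × R$9.00 = R$79,470.00.
Subtracting fixed costs: EBIT = R$79,470.00 − R$36,000 = R$43,470.00.
After interest of R$12,276.00, pre-tax earnings = R$31,194.00.
DCL = total CM / (EBIT − I) = R$79,470.00 / R$31,194.00 = 2.5476.
EPS therefore changes by 2.5476 × (-5.8%) = -14.8%.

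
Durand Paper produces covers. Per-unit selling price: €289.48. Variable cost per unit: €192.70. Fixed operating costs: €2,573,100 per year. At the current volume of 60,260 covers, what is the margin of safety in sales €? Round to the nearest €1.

€9,747,630

Unit CM = price − variable cost = €289.48 − €192.70 = €96.78. Break-even units = €2,573,100 ÷ €96.78 = 26,587.10; break-even revenue = 26,587.10 × €289.48 = €7,696,435.09.
Actual sales revenue = 60,260 × €289.48 = €17,444,064.80.
Margin of safety = €17,444,064.80 − €7,696,435.09 = €9,747,630.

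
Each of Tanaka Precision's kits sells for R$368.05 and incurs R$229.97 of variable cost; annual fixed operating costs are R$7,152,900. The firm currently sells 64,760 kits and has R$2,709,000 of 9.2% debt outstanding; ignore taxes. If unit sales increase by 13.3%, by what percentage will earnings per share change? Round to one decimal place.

+77.2%

At 64,760 units, contribution = 64,760 × R$138.08 = R$8,942,060.80.
EBIT = R$8,942,060.80 − R$7,152,900 = R$1,789,160.80.
After interest of R$249,228.00, pre-tax earnings = R$1,539,932.80.
DCL = total CM / (EBIT − I) = R$8,942,060.80 / R$1,539,932.80 = 5.8068.
%ΔEPS = DCL × %ΔSales = 5.8068 × +13.3% = +77.2%.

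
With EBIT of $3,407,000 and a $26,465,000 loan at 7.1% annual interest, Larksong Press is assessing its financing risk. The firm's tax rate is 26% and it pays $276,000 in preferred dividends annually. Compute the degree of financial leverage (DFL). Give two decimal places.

2.95

Interest = $1,879,015.00.
Pre-tax preferred-dividend burden = $276,000 ÷ (1 − 0.26) = $372,972.97.
DFL = EBIT ÷ [EBIT − I − D_p/(1−t)] = $3,407,000 ÷ [$3,407,000 − $1,879,015.00 − $372,972.97] = $3,407,000 ÷ $1,155,012.03 = 2.9498.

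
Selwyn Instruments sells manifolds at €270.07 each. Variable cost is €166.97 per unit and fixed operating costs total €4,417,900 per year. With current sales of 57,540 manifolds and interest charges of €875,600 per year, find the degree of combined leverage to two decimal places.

Contribution at this volume is 57,540 × €103.10 = €5,932,374.00.
Operating income = contribution − fixed costs = €5,932,374.00 − €4,417,900 = €1,514,474.00. Interest = €875,600.00, so EBIT − I = €638,874.00.
DCL = contribution ÷ (EBIT − I) = €5,932,374.00 ÷ €638,874.00 = 9.2857.

9.29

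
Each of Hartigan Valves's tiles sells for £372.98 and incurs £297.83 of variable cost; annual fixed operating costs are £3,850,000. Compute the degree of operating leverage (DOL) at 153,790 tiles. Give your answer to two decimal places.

Total contribution margin = 153,790 × £75.15 = £11,557,318.50.
EBIT = £11,557,318.50 − £3,850,000 = £7,707,318.50.
DOL = contribution ÷ EBIT = £11,557,318.50 ÷ £7,707,318.50 = 1.4995.

1.50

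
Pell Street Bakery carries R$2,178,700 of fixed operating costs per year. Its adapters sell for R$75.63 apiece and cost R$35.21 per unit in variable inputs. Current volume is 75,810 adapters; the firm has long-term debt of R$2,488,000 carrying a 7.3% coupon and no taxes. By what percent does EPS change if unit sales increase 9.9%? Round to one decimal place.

+43.1%

Contribution at this volume is 75,810 × R$40.42 = R$3,064,240.20.
EBIT = R$3,064,240.20 − R$2,178,700 = R$885,540.20.
Interest = R$181,624.00, so EBIT − I = R$703,916.20.
DCL = total CM / (EBIT − I) = R$3,064,240.20 / R$703,916.20 = 4.3531.
EPS therefore changes by 4.3531 × (+9.9%) = +43.1%.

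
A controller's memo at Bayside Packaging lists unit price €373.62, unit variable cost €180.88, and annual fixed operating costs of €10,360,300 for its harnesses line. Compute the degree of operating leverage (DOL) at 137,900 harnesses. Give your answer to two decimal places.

1.64

At 137,900 units, contribution = 137,900 × €192.74 = €26,578,846.00.
Operating income = contribution − fixed costs = €26,578,846.00 − €10,360,300 = €16,218,546.00.
So DOL = total CM / EBIT = €26,578,846.00 / €16,218,546.00 = 1.6388.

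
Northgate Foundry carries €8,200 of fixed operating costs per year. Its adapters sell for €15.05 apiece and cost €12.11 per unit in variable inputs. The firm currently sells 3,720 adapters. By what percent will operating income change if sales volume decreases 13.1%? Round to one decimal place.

At 3,720 units, contribution = 3,720 × €2.94 = €10,936.80.
EBIT = €10,936.80 − €8,200 = €2,736.80.
DOL = contribution ÷ EBIT = €10,936.80 ÷ €2,736.80 = 3.9962.
Operating income changes by 3.9962 × -13.1% = -52.4%.

-52.4%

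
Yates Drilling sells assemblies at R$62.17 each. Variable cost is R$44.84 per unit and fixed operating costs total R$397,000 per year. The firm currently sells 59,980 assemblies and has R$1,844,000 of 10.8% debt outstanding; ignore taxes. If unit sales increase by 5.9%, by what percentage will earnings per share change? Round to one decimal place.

+13.8%

Total contribution margin = 59,980 × R$17.33 = R$1,039,453.40.
Subtracting fixed costs: EBIT = R$1,039,453.40 − R$397,000 = R$642,453.40.
Interest = R$199,152.00, so EBIT − I = R$443,301.40.
DCL = total CM / (EBIT − I) = R$1,039,453.40 / R$443,301.40 = 2.3448.
EPS therefore changes by 2.3448 × (+5.9%) = +13.8%.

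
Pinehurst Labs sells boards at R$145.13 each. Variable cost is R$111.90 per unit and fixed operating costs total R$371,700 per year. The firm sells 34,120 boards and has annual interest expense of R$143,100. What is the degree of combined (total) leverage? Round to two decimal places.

1.83

Total contribution margin = 34,120 × R$33.23 = R$1,133,807.60.
Operating income = contribution − fixed costs = R$1,133,807.60 − R$371,700 = R$762,107.60. Interest = R$143,100.00.
DOL = R$1,133,807.60 ÷ R$762,107.60 = 1.4877; DFL = R$762,107.60 ÷ R$619,007.60 = 1.2312.
Combined leverage = 1.4877 × 1.2312 = 1.8317.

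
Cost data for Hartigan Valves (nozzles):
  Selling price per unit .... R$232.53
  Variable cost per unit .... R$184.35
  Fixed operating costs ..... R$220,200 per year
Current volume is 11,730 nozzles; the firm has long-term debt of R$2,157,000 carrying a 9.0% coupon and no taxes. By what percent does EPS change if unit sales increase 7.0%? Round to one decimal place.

At 11,730 units, contribution = 11,730 × R$48.18 = R$565,151.40.
Operating income = contribution − fixed costs = R$565,151.40 − R$220,200 = R$344,951.40.
Interest = R$194,130.00, so EBIT − I = R$150,821.40.
Degree of combined leverage = contribution ÷ (EBIT − I) = R$565,151.40 ÷ R$150,821.40 = 3.7472.
EPS therefore changes by 3.7472 × (+7.0%) = +26.2%.

+26.2%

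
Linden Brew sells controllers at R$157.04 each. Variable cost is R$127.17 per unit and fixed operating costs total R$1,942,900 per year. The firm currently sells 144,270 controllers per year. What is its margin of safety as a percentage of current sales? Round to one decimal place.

54.9%

Each unit contributes R$157.04 − R$127.17 = R$29.87. Break-even units = R$1,942,900 ÷ R$29.87 = 65,045.20; break-even revenue = 65,045.20 × R$157.04 = R$10,214,697.56.
Actual sales revenue = 144,270 × R$157.04 = R$22,656,160.80.
Margin of safety = (R$22,656,160.80 − R$10,214,697.56) ÷ R$22,656,160.80 = 54.9%.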